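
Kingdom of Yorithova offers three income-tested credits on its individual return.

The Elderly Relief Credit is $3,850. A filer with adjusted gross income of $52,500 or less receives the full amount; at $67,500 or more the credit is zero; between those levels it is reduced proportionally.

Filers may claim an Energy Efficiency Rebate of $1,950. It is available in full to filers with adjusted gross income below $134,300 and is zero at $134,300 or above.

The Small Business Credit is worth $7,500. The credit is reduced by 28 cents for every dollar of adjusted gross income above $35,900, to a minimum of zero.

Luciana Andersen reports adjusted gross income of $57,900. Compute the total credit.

Elderly Relief Credit: $57,900 is $5,400 into a $15,000 phase-out range, leaving 9,600/15,000 of the credit: $3,850 × 9,600/15,000 = $2,464.
Energy Efficiency Rebate: $57,900 is below the $134,300 cutoff, so the full $1,950 applies.
Small Business Credit: 28% of the $22,000 excess over $35,900 is $6,160; credit = $7,500 − $6,160 = $1,340.
Total: $2,464 + $1,950 + $1,340 = $5,754.

$5,754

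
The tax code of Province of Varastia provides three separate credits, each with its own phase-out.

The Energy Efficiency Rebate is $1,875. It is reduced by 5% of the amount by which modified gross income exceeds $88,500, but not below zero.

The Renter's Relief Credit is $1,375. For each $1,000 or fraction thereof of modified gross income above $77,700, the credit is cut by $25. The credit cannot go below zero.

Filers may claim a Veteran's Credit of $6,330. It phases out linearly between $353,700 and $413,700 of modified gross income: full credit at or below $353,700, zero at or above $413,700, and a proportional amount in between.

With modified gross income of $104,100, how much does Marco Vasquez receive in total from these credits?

$8,125

Energy Efficiency Rebate: 5% of the $15,600 excess over $88,500 is $780; credit = $1,875 − $780 = $1,095.
Renter's Relief Credit: income exceeds $77,700 by $26,400, which is 27 full-or-partial $1,000 increments; reduction = 27 × $25 = $675, leaving $700.
Veteran's Credit: $104,100 is at or below the $353,700 threshold, so the full $6,330 applies.
Total: $1,095 + $700 + $6,330 = $8,125.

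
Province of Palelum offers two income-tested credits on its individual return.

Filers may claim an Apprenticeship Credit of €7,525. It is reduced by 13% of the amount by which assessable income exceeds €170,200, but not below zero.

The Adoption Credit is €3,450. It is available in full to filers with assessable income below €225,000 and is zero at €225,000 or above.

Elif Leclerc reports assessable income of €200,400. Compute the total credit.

€7,049

Apprenticeship Credit: 13% of the €30,200 excess over €170,200 is €3,926; credit = €7,525 − €3,926 = €3,599.
Adoption Credit: €200,400 is below the €225,000 cutoff, so the full €3,450 applies.
Total: €3,599 + €3,450 = €7,049.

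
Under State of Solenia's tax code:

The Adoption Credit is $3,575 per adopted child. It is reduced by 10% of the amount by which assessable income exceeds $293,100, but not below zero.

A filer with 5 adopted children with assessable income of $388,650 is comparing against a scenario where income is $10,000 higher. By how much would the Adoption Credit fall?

At $388,650 — base = 5 × $3,575 = $17,875. 10% of the $95,550 excess over $293,100 is $9,555; credit = $17,875 − $9,555 = $8,320.
At $398,650 — base = 5 × $3,575 = $17,875. 10% of the $105,550 excess over $293,100 is $10,555; credit = $17,875 − $10,555 = $7,320.
Lost: $8,320 − $7,320 = $1,000.

$1,000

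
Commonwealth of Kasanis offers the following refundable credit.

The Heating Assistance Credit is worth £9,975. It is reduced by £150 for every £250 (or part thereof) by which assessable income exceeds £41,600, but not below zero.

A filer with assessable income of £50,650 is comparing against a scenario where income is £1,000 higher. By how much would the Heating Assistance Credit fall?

At £50,650 — income exceeds £41,600 by £9,050, which is 37 full-or-partial £250 increments; reduction = 37 × £150 = £5,550, leaving £4,425.
At £51,650 — income exceeds £41,600 by £10,050, which is 41 full-or-partial £250 increments; reduction = 41 × £150 = £6,150, leaving £3,825.
Lost: £4,425 − £3,825 = £600.

£600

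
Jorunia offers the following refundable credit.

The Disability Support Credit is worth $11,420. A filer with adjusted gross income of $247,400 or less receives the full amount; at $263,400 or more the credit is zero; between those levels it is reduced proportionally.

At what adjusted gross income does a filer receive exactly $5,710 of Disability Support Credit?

$5,710 is 5,710/11,420 of the full $11,420, so 5,710/11,420 of the $16,000 range has been used: income = $247,400 + $16,000 × 5,710/11,420 = $255,400.

$255,400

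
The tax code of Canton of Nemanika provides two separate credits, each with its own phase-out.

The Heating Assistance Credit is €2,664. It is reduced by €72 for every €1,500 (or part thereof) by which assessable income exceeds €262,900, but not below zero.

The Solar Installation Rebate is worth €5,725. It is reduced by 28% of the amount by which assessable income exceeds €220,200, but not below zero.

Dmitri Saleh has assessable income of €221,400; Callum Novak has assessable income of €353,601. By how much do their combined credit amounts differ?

€8,053

Dmitri (€221,400): Heating Assistance Credit: €221,400 is at or below the €262,900 threshold, so the full €2,664 applies. Solar Installation Rebate: 28% of the €1,200 excess over €220,200 is €336; credit = €5,725 − €336 = €5,389. total €2,664 + €5,389 = €8,053
Callum (€353,601): Heating Assistance Credit: income exceeds €262,900 by €90,701 → 61 increments × €72 = €4,392 ≥ base, so the credit is €0. Solar Installation Rebate: 28% of the €133,401 excess over €220,200 is €37,352.28 ≥ base, so the credit is €0. total €0 + €0 = €0
Difference: |€8,053 − €0| = €8,053.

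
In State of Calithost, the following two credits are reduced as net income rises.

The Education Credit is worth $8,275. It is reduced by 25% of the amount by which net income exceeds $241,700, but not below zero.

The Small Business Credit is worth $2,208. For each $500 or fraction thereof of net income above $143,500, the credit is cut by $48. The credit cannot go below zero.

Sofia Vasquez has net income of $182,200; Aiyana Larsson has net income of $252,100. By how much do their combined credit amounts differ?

$2,600

Sofia ($182,200): Education Credit: $182,200 is at or below the $241,700 threshold, so the full $8,275 applies. Small Business Credit: income exceeds $143,500 by $38,700 → 78 increments × $48 = $3,744 ≥ base, so the credit is $0. total $8,275 + $0 = $8,275
Aiyana ($252,100): Education Credit: 25% of the $10,400 excess over $241,700 is $2,600; credit = $8,275 − $2,600 = $5,675. Small Business Credit: income exceeds $143,500 by $108,600 → 218 increments × $48 = $10,464 ≥ base, so the credit is $0. total $5,675 + $0 = $5,675
Difference: |$8,275 − $5,675| = $2,600.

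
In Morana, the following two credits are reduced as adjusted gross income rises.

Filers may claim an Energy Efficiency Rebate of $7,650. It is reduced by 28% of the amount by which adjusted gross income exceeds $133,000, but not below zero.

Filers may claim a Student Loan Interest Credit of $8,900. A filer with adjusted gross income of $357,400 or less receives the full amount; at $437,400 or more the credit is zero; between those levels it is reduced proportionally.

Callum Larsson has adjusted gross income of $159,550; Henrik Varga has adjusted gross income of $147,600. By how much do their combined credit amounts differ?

$3,346

Callum ($159,550): Energy Efficiency Rebate: 28% of the $26,550 excess over $133,000 is $7,434; credit = $7,650 − $7,434 = $216. Student Loan Interest Credit: $159,550 is at or below the $357,400 threshold, so the full $8,900 applies. total $216 + $8,900 = $9,116
Henrik ($147,600): Energy Efficiency Rebate: 28% of the $14,600 excess over $133,000 is $4,088; credit = $7,650 − $4,088 = $3,562. Student Loan Interest Credit: $147,600 is at or below the $357,400 threshold, so the full $8,900 applies. total $3,562 + $8,900 = $12,462
Difference: |$9,116 − $12,462| = $3,346.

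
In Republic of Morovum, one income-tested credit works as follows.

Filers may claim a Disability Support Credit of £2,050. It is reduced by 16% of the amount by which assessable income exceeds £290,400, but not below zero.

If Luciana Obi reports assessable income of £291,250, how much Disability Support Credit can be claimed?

£1,914

Disability Support Credit: 16% of the £850 excess over £290,400 is £136; credit = £2,050 − £136 = £1,914.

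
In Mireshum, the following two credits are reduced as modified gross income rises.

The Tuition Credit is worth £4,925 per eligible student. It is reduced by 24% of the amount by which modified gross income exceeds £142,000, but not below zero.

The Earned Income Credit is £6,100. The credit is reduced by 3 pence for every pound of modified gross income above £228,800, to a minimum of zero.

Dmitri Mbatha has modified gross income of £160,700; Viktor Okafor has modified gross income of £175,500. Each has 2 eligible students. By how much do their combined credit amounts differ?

£3,552

Dmitri (£160,700): Tuition Credit: base = 2 × £4,925 = £9,850. 24% of the £18,700 excess over £142,000 is £4,488; credit = £9,850 − £4,488 = £5,362. Earned Income Credit: £160,700 is at or below the £228,800 threshold, so the full £6,100 applies. total £5,362 + £6,100 = £11,462
Viktor (£175,500): Tuition Credit: base = 2 × £4,925 = £9,850. 24% of the £33,500 excess over £142,000 is £8,040; credit = £9,850 − £8,040 = £1,810. Earned Income Credit: £175,500 is at or below the £228,800 threshold, so the full £6,100 applies. total £1,810 + £6,100 = £7,910
Difference: |£11,462 − £7,910| = £3,552.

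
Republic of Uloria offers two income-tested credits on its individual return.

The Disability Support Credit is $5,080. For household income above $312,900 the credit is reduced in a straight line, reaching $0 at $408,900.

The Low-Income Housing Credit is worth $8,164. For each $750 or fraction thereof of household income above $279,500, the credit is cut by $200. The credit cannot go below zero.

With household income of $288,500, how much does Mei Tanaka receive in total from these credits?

$10,844

Disability Support Credit: $288,500 is at or below the $312,900 threshold, so the full $5,080 applies.
Low-Income Housing Credit: income exceeds $279,500 by $9,000, which is 12 full-or-partial $750 increments; reduction = 12 × $200 = $2,400, leaving $5,764.
Total: $5,080 + $5,764 = $10,844.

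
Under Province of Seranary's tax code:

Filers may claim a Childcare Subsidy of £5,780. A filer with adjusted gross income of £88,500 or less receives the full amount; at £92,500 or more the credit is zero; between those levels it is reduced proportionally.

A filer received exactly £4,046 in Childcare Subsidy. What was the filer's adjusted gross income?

£4,046 is 4,046/5,780 of the full £5,780, so 1,734/5,780 of the £4,000 range has been used: income = £88,500 + £4,000 × 1,734/5,780 = £89,700.

£89,700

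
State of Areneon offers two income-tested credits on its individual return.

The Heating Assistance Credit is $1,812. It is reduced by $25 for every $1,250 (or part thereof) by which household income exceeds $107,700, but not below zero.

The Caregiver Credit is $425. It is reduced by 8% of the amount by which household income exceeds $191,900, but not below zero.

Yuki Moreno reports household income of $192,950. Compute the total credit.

$428

Heating Assistance Credit: income exceeds $107,700 by $85,250, which is 69 full-or-partial $1,250 increments; reduction = 69 × $25 = $1,725, leaving $87.
Caregiver Credit: 8% of the $1,050 excess over $191,900 is $84; credit = $425 − $84 = $341.
Total: $87 + $341 = $428.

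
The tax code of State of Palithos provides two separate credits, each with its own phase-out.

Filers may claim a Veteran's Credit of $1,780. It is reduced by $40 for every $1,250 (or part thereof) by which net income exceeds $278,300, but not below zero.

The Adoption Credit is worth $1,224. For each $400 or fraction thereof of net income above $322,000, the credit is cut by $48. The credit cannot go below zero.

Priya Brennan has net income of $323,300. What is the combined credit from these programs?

$1,372

Veteran's Credit: income exceeds $278,300 by $45,000, which is 36 full-or-partial $1,250 increments; reduction = 36 × $40 = $1,440, leaving $340.
Adoption Credit: income exceeds $322,000 by $1,300, which is 4 full-or-partial $400 increments; reduction = 4 × $48 = $192, leaving $1,032.
Total: $340 + $1,032 = $1,372.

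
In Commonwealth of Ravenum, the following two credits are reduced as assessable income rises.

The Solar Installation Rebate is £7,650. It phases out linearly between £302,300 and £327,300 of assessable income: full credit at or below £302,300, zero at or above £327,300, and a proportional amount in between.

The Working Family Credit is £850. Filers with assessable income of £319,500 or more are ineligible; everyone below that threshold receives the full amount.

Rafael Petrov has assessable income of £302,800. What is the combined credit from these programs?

Solar Installation Rebate: £302,800 is £500 into a £25,000 phase-out range, leaving 24,500/25,000 of the credit: £7,650 × 24,500/25,000 = £7,497.
Working Family Credit: £302,800 is below the £319,500 cutoff, so the full £850 applies.
Total: £7,497 + £850 = £8,347.

£8,347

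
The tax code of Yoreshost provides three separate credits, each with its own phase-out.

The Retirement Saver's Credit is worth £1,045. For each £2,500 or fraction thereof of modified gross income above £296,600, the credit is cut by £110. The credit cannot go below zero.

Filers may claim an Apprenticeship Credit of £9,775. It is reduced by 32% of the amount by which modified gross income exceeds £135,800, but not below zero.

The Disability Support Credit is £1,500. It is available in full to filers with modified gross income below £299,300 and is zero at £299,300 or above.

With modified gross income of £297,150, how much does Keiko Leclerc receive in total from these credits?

Retirement Saver's Credit: income exceeds £296,600 by £550, which is 1 full-or-partial £2,500 increment; reduction = 1 × £110 = £110, leaving £935.
Apprenticeship Credit: 32% of the £161,350 excess over £135,800 is £51,632 ≥ base, so the credit is £0.
Disability Support Credit: £297,150 is below the £299,300 cutoff, so the full £1,500 applies.
Total: £935 + £0 + £1,500 = £2,435.

£2,435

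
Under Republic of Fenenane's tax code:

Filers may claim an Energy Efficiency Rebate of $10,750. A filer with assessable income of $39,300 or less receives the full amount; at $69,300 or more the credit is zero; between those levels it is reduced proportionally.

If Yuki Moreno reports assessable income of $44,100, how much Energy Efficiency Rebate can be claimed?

$9,030

Energy Efficiency Rebate: $44,100 is $4,800 into a $30,000 phase-out range, leaving 25,200/30,000 of the credit: $10,750 × 25,200/30,000 = $9,030.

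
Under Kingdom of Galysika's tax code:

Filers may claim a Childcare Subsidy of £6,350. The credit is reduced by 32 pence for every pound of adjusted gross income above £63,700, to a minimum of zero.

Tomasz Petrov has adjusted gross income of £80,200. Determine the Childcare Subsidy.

Childcare Subsidy: 32% of the £16,500 excess over £63,700 is £5,280; credit = £6,350 − £5,280 = £1,070.

£1,070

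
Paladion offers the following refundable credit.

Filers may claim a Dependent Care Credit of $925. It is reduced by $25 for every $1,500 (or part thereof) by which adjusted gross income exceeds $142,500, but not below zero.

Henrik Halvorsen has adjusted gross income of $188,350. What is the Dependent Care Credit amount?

Dependent Care Credit: income exceeds $142,500 by $45,850, which is 31 full-or-partial $1,500 increments; reduction = 31 × $25 = $775, leaving $150.

$150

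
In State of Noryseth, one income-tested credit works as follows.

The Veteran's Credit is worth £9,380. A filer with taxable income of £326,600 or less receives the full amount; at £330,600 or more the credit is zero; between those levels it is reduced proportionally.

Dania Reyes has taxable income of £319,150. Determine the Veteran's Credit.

Veteran's Credit: £319,150 is at or below the £326,600 threshold, so the full £9,380 applies.

£9,380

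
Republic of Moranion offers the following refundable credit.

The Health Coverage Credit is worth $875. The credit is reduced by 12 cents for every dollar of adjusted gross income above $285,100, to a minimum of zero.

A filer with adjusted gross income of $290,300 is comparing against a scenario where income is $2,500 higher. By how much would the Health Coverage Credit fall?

$251

At $290,300 — 12% of the $5,200 excess over $285,100 is $624; credit = $875 − $624 = $251.
At $292,800 — 12% of the $7,700 excess over $285,100 is $924 ≥ base, so the credit is $0.
Lost: $251 − $0 = $251.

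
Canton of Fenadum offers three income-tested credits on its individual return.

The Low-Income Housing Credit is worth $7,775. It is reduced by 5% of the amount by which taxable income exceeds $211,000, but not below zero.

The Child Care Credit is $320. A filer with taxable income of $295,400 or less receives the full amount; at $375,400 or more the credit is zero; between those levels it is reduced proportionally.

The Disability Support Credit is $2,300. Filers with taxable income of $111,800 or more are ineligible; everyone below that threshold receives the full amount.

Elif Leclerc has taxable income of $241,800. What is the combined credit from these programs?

Low-Income Housing Credit: 5% of the $30,800 excess over $211,000 is $1,540; credit = $7,775 − $1,540 = $6,235.
Child Care Credit: $241,800 is at or below the $295,400 threshold, so the full $320 applies.
Disability Support Credit: $241,800 meets or exceeds the $111,800 cutoff, so the credit is $0.
Total: $6,235 + $320 + $0 = $6,555.

$6,555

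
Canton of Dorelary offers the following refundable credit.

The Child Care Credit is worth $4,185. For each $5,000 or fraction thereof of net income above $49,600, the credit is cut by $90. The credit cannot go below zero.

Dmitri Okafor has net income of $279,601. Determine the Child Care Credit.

Child Care Credit: income exceeds $49,600 by $230,001 → 47 increments × $90 = $4,230 ≥ base, so the credit is $0.

$0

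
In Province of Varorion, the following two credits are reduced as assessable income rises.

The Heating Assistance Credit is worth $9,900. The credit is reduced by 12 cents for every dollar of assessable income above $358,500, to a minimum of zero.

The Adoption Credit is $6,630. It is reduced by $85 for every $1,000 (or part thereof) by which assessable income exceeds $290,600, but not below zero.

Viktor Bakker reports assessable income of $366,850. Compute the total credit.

Heating Assistance Credit: 12% of the $8,350 excess over $358,500 is $1,002; credit = $9,900 − $1,002 = $8,898.
Adoption Credit: income exceeds $290,600 by $76,250, which is 77 full-or-partial $1,000 increments; reduction = 77 × $85 = $6,545, leaving $85.
Total: $8,898 + $85 = $8,983.

$8,983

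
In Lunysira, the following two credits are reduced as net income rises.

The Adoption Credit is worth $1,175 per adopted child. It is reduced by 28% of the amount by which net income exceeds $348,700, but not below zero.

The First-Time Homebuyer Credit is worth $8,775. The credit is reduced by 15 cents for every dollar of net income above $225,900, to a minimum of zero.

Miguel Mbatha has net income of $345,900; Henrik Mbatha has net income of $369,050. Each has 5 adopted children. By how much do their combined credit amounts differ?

Miguel ($345,900): Adoption Credit: base = 5 × $1,175 = $5,875. $345,900 is at or below the $348,700 threshold, so the full $5,875 applies. First-Time Homebuyer Credit: 15% of the $120,000 excess over $225,900 is $18,000 ≥ base, so the credit is $0. total $5,875 + $0 = $5,875
Henrik ($369,050): Adoption Credit: base = 5 × $1,175 = $5,875. 28% of the $20,350 excess over $348,700 is $5,698; credit = $5,875 − $5,698 = $177. First-Time Homebuyer Credit: 15% of the $143,150 excess over $225,900 is $21,472.50 ≥ base, so the credit is $0. total $177 + $0 = $177
Difference: |$5,875 − $177| = $5,698.

$5,698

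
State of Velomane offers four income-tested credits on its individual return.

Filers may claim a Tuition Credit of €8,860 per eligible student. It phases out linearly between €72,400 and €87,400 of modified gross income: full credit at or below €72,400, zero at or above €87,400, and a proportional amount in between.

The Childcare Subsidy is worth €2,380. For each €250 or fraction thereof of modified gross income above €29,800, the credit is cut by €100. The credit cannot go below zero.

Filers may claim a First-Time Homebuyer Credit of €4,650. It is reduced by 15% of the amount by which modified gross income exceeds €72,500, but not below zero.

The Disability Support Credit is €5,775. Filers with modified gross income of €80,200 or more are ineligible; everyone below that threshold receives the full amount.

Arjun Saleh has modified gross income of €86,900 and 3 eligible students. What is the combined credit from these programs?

Tuition Credit: base = 3 × €8,860 = €26,580. €86,900 is €14,500 into a €15,000 phase-out range, leaving 500/15,000 of the credit: €26,580 × 500/15,000 = €886.
Childcare Subsidy: income exceeds €29,800 by €57,100 → 229 increments × €100 = €22,900 ≥ base, so the credit is €0.
First-Time Homebuyer Credit: 15% of the €14,400 excess over €72,500 is €2,160; credit = €4,650 − €2,160 = €2,490.
Disability Support Credit: €86,900 meets or exceeds the €80,200 cutoff, so the credit is €0.
Total: €886 + €0 + €2,490 + €0 = €3,376.

€3,376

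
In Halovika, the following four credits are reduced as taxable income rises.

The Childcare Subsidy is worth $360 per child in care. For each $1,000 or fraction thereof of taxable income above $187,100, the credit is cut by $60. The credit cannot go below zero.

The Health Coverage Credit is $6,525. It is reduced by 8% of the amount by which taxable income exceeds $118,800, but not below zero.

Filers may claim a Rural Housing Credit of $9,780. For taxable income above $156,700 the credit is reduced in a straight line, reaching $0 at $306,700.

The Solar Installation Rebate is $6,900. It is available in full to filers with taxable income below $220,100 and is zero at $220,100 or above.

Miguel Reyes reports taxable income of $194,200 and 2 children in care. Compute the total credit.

Childcare Subsidy: base = 2 × $360 = $720. income exceeds $187,100 by $7,100, which is 8 full-or-partial $1,000 increments; reduction = 8 × $60 = $480, leaving $240.
Health Coverage Credit: 8% of the $75,400 excess over $118,800 is $6,032; credit = $6,525 − $6,032 = $493.
Rural Housing Credit: $194,200 is $37,500 into a $150,000 phase-out range, leaving 112,500/150,000 of the credit: $9,780 × 112,500/150,000 = $7,335.
Solar Installation Rebate: $194,200 is below the $220,100 cutoff, so the full $6,900 applies.
Total: $240 + $493 + $7,335 + $6,900 = $14,968.

$14,968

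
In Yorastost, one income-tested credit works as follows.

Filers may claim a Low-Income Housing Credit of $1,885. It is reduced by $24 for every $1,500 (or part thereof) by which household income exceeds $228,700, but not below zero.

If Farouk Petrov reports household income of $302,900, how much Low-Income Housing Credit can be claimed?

$685

Low-Income Housing Credit: income exceeds $228,700 by $74,200, which is 50 full-or-partial $1,500 increments; reduction = 50 × $24 = $1,200, leaving $685.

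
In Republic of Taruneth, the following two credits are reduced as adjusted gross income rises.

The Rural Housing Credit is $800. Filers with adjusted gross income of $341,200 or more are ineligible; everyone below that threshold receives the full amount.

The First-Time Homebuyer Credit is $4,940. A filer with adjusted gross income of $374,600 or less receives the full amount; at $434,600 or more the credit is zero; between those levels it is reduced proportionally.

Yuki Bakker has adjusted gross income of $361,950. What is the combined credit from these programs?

$4,940

Rural Housing Credit: $361,950 meets or exceeds the $341,200 cutoff, so the credit is $0.
First-Time Homebuyer Credit: $361,950 is at or below the $374,600 threshold, so the full $4,940 applies.
Total: $0 + $4,940 = $4,940.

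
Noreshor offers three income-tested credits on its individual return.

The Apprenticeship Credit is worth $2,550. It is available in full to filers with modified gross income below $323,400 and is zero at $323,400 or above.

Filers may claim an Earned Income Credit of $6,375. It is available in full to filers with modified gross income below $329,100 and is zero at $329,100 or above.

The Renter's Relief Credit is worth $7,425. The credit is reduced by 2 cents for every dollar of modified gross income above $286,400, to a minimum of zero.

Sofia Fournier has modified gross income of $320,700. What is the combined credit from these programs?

Apprenticeship Credit: $320,700 is below the $323,400 cutoff, so the full $2,550 applies.
Earned Income Credit: $320,700 is below the $329,100 cutoff, so the full $6,375 applies.
Renter's Relief Credit: 2% of the $34,300 excess over $286,400 is $686; credit = $7,425 − $686 = $6,739.
Total: $2,550 + $6,375 + $6,739 = $15,664.

$15,664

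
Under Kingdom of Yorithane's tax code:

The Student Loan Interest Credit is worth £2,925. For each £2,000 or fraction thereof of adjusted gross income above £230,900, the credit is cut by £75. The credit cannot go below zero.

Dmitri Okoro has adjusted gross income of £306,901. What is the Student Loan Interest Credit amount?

£0

Student Loan Interest Credit: income exceeds £230,900 by £76,001 → 39 increments × £75 = £2,925 ≥ base, so the credit is £0.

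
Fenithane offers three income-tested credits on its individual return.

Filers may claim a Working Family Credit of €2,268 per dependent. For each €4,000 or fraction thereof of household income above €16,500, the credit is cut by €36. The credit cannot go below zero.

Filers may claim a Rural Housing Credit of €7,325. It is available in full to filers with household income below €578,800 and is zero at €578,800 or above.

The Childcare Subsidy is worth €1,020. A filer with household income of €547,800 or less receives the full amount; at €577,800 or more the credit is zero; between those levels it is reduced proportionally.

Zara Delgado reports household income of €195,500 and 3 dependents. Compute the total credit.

Working Family Credit: base = 3 × €2,268 = €6,804. income exceeds €16,500 by €179,000, which is 45 full-or-partial €4,000 increments; reduction = 45 × €36 = €1,620, leaving €5,184.
Rural Housing Credit: €195,500 is below the €578,800 cutoff, so the full €7,325 applies.
Childcare Subsidy: €195,500 is at or below the €547,800 threshold, so the full €1,020 applies.
Total: €5,184 + €7,325 + €1,020 = €13,529.

€13,529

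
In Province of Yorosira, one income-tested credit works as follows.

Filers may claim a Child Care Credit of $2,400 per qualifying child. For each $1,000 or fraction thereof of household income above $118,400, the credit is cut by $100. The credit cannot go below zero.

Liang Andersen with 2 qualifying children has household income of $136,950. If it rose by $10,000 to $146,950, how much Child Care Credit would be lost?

$1,000

At $136,950 — base = 2 × $2,400 = $4,800. income exceeds $118,400 by $18,550, which is 19 full-or-partial $1,000 increments; reduction = 19 × $100 = $1,900, leaving $2,900.
At $146,950 — base = 2 × $2,400 = $4,800. income exceeds $118,400 by $28,550, which is 29 full-or-partial $1,000 increments; reduction = 29 × $100 = $2,900, leaving $1,900.
Lost: $2,900 − $1,900 = $1,000.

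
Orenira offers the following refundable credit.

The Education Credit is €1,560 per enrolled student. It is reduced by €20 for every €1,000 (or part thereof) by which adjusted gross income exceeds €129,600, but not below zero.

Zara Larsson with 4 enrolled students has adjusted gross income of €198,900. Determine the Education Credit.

Education Credit: base = 4 × €1,560 = €6,240. income exceeds €129,600 by €69,300, which is 70 full-or-partial €1,000 increments; reduction = 70 × €20 = €1,400, leaving €4,840.

€4,840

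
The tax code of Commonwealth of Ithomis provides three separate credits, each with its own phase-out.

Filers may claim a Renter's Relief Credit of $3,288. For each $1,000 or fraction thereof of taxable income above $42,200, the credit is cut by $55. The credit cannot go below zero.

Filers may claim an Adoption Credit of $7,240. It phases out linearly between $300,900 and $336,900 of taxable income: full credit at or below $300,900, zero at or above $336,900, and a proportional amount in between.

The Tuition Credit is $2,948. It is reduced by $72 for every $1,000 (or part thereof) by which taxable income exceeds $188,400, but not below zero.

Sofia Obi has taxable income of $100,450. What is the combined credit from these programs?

$10,231

Renter's Relief Credit: income exceeds $42,200 by $58,250, which is 59 full-or-partial $1,000 increments; reduction = 59 × $55 = $3,245, leaving $43.
Adoption Credit: $100,450 is at or below the $300,900 threshold, so the full $7,240 applies.
Tuition Credit: $100,450 is at or below the $188,400 threshold, so the full $2,948 applies.
Total: $43 + $7,240 + $2,948 = $10,231.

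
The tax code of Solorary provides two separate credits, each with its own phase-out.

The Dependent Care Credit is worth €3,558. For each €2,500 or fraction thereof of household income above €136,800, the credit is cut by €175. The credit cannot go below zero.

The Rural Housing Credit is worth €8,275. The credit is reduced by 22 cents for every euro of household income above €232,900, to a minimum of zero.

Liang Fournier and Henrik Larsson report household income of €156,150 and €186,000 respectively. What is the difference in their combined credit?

€2,100

Liang (€156,150): Dependent Care Credit: income exceeds €136,800 by €19,350, which is 8 full-or-partial €2,500 increments; reduction = 8 × €175 = €1,400, leaving €2,158. Rural Housing Credit: €156,150 is at or below the €232,900 threshold, so the full €8,275 applies. total €2,158 + €8,275 = €10,433
Henrik (€186,000): Dependent Care Credit: income exceeds €136,800 by €49,200, which is 20 full-or-partial €2,500 increments; reduction = 20 × €175 = €3,500, leaving €58. Rural Housing Credit: €186,000 is at or below the €232,900 threshold, so the full €8,275 applies. total €58 + €8,275 = €8,333
Difference: |€10,433 − €8,333| = €2,100.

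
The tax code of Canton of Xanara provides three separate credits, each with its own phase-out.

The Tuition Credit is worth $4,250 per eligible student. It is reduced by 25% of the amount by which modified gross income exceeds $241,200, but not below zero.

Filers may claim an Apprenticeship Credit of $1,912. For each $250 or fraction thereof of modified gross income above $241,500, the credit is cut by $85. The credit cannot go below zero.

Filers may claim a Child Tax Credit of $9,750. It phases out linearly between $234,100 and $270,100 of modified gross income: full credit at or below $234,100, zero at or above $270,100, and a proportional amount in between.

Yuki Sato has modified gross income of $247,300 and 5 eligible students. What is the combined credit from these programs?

Tuition Credit: base = 5 × $4,250 = $21,250. 25% of the $6,100 excess over $241,200 is $1,525; credit = $21,250 − $1,525 = $19,725.
Apprenticeship Credit: income exceeds $241,500 by $5,800 → 24 increments × $85 = $2,040 ≥ base, so the credit is $0.
Child Tax Credit: $247,300 is $13,200 into a $36,000 phase-out range, leaving 22,800/36,000 of the credit: $9,750 × 22,800/36,000 = $6,175.
Total: $19,725 + $0 + $6,175 = $25,900.

$25,900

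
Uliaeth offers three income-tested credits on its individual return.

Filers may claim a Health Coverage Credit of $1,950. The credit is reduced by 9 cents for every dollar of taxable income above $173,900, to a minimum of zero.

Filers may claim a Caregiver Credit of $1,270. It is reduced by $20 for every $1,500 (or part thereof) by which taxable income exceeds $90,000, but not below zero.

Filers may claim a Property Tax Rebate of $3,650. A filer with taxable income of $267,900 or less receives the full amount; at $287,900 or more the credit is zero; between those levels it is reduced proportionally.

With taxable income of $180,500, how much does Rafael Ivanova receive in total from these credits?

$5,056

Health Coverage Credit: 9% of the $6,600 excess over $173,900 is $594; credit = $1,950 − $594 = $1,356.
Caregiver Credit: income exceeds $90,000 by $90,500, which is 61 full-or-partial $1,500 increments; reduction = 61 × $20 = $1,220, leaving $50.
Property Tax Rebate: $180,500 is at or below the $267,900 threshold, so the full $3,650 applies.
Total: $1,356 + $50 + $3,650 = $5,056.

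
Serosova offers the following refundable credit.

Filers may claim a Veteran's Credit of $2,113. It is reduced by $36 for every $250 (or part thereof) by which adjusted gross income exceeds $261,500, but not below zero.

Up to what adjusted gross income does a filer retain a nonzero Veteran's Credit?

After 58 increments the reduction is 58 × $36 = $2,088, leaving $25; one more increment wipes it out. Increment 58 ends at excess 58 × $250 = $14,500, so the highest qualifying income is $261,500 + $14,500 = $276,000.

$276,000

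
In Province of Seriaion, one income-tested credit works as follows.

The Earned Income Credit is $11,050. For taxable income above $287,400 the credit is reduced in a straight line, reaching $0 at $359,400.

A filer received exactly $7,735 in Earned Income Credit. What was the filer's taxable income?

$7,735 is 7,735/11,050 of the full $11,050, so 3,315/11,050 of the $72,000 range has been used: income = $287,400 + $72,000 × 3,315/11,050 = $309,000.

$309,000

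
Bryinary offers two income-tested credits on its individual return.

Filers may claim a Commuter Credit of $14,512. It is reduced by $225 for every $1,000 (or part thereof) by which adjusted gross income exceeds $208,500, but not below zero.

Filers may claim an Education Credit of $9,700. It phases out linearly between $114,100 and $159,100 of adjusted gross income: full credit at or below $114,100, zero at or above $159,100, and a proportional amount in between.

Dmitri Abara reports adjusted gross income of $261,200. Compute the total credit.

Commuter Credit: income exceeds $208,500 by $52,700, which is 53 full-or-partial $1,000 increments; reduction = 53 × $225 = $11,925, leaving $2,587.
Education Credit: $261,200 is at or above $159,100, so the credit is $0.
Total: $2,587 + $0 = $2,587.

$2,587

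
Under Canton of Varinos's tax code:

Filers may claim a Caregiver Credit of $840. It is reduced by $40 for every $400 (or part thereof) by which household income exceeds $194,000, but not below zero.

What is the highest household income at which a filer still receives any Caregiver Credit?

$202,000

After 20 increments the reduction is 20 × $40 = $800, leaving $40; one more increment wipes it out. Increment 20 ends at excess 20 × $400 = $8,000, so the highest qualifying income is $194,000 + $8,000 = $202,000.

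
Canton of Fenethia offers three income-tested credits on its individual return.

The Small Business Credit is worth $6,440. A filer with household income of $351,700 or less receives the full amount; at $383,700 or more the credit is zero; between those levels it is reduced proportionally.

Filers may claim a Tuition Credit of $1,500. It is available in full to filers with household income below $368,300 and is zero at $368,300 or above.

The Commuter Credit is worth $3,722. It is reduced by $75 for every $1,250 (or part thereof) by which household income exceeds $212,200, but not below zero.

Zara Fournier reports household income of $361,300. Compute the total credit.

Small Business Credit: $361,300 is $9,600 into a $32,000 phase-out range, leaving 22,400/32,000 of the credit: $6,440 × 22,400/32,000 = $4,508.
Tuition Credit: $361,300 is below the $368,300 cutoff, so the full $1,500 applies.
Commuter Credit: income exceeds $212,200 by $149,100 → 120 increments × $75 = $9,000 ≥ base, so the credit is $0.
Total: $4,508 + $1,500 + $0 = $6,008.

$6,008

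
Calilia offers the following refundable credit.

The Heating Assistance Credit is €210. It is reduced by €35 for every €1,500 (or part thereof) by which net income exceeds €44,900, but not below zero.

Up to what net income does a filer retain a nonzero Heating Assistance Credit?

After 5 increments the reduction is 5 × €35 = €175, leaving €35; one more increment wipes it out. Increment 5 ends at excess 5 × €1,500 = €7,500, so the highest qualifying income is €44,900 + €7,500 = €52,400.

€52,400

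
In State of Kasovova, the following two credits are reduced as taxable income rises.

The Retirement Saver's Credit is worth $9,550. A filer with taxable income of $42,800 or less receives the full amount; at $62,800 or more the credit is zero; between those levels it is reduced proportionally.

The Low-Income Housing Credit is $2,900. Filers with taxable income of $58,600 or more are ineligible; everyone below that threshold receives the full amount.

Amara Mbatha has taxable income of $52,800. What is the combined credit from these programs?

$7,675

Retirement Saver's Credit: $52,800 is $10,000 into a $20,000 phase-out range, leaving 10,000/20,000 of the credit: $9,550 × 10,000/20,000 = $4,775.
Low-Income Housing Credit: $52,800 is below the $58,600 cutoff, so the full $2,900 applies.
Total: $4,775 + $2,900 = $7,675.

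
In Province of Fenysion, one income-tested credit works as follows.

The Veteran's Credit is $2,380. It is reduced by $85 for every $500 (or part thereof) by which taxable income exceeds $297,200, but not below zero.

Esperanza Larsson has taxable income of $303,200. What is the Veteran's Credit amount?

$1,360

Veteran's Credit: income exceeds $297,200 by $6,000, which is 12 full-or-partial $500 increments; reduction = 12 × $85 = $1,020, leaving $1,360.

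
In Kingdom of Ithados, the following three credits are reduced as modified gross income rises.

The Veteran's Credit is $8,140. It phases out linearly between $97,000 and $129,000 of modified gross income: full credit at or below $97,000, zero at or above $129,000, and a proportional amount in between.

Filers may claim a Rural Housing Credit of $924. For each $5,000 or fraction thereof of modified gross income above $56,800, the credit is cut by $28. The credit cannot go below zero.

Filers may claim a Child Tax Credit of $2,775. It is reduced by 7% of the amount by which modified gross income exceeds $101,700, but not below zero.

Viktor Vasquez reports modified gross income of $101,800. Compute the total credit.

Veteran's Credit: $101,800 is $4,800 into a $32,000 phase-out range, leaving 27,200/32,000 of the credit: $8,140 × 27,200/32,000 = $6,919.
Rural Housing Credit: income exceeds $56,800 by $45,000, which is 9 full-or-partial $5,000 increments; reduction = 9 × $28 = $252, leaving $672.
Child Tax Credit: 7% of the $100 excess over $101,700 is $7; credit = $2,775 − $7 = $2,768.
Total: $6,919 + $672 + $2,768 = $10,359.

$10,359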